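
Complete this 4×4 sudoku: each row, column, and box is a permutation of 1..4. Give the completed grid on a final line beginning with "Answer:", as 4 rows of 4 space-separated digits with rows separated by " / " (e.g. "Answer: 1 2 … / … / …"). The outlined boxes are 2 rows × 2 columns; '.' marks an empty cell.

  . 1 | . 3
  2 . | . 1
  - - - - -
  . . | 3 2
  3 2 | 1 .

Step 1. [r1c1∈{4}] r1c1 has the single candidate 4 ⇒ r1c1=4.
Step 2. [r1c3∈{2}] nothing but 2 survives at r1c3. So r1c3=2.
Step 3. [r2c3∈{4}] r2c3 is down to just 4, so r2c3=4.
Step 4. [r2c2∈{3}] nothing but 3 survives at r2c2, so r2c2=3.
Step 5. [r4c4∈{4}] nothing but 4 survives at r4c4, so r4c4=4.
Step 6. [r3c2∈{4}] r3c2's peers cover all but 4, so r3c2=4.
Step 7. [r3c1∈{1}] nothing but 1 survives at r3c1. So r3c1=1.

Answer: 4 1 2 3 / 2 3 4 1 / 1 4 3 2 / 3 2 1 4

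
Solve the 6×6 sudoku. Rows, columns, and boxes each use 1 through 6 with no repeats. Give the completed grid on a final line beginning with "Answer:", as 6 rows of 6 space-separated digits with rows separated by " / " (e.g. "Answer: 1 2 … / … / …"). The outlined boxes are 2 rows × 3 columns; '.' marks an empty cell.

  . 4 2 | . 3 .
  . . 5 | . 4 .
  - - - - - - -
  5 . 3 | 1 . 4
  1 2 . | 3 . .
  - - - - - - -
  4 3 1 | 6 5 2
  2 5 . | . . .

Step 1. [r1c6∈{1,5,6}] row 1 places 1 nowhere but r1c6. So r1c6=1.
Step 2. [r4c5∈{6}] r4c5 is down to just 6 ⇒ r4c5=6.
Step 3. [r1c1∈{6}] r1c1 is down to just 6, so r1c1=6.
Step 4. [r6c5∈{1}] r6c5 is down to just 1. So r6c5=1.
Step 5. [r6c4∈{4}] r6c4 has the single candidate 4, so r6c4=4.
Step 6. [r1c4∈{5}] nothing but 5 survives at r1c4 ⇒ r1c4=5.
Step 7. [r2c2∈{1}] r2c2 has the single candidate 1. So r2c2=1.
Step 8. [r2c1∈{3}] r2c1's peers cover all but 3. So r2c1=3.
Step 9. [r3c5∈{2}] nothing but 2 survives at r3c5, so r3c5=2.
Step 10. [r6c3∈{6}] only 6 remains possible at r6c3. So r6c3=6.
Step 11. [r2c4∈{2}] r2c4's peers cover all but 2 ⇒ r2c4=2.
Step 12. [r3c2∈{6}] r3c2 is down to just 6 ⇒ r3c2=6.
Step 13. [r4c6∈{5}] r4c6 has the single candidate 5. So r4c6=5.
Step 14. [r2c6∈{6}] only 6 remains possible at r2c6 ⇒ r2c6=6.
Step 15. [r4c3∈{4}] r4c3 is down to just 4 ⇒ r4c3=4.
Step 16. [r6c6∈{3}] r6c6 has the single candidate 3 ⇒ r6c6=3.

Answer: 6 4 2 5 3 1 / 3 1 5 2 4 6 / 5 6 3 1 2 4 / 1 2 4 3 6 5 / 4 3 1 6 5 2 / 2 5 6 4 1 3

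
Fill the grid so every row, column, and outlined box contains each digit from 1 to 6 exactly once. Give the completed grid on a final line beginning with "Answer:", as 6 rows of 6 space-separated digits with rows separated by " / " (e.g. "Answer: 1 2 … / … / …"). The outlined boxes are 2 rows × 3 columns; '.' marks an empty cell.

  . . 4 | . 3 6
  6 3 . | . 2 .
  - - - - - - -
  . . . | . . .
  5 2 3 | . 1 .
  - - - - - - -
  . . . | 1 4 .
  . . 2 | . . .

Step 1. [r1c4∈{5}] r1c4 is down to just 5 ⇒ r1c4=5.
Step 2. [r4c6∈{4}] r4c6 has the single candidate 4, so r4c6=4.
Step 3. [r1c2∈{1}] only 1 remains possible at r1c2. So r1c2=1.
Step 4. [r3c4∈{2,3,6}] in col 4, 2 fits only at r3c4 ⇒ r3c4=2.
Step 5. [r6c4∈{3,6}] in col 4, 3 fits only at r6c4, so r6c4=3.
Step 6. [r6c6∈{5}] nothing but 5 survives at r6c6 ⇒ r6c6=5.
Step 7. [r6c1∈{1,4}] in row 6, 1 fits only at r6c1. So r6c1=1.
Step 8. [r6c2∈{4,6}] across row 6, 4 lands solely at r6c2. So r6c2=4.
Step 9. [r3c2∈{6}] only 6 remains possible at r3c2 ⇒ r3c2=6.
Step 10. [r5c2∈{5}] r5c2 has the single candidate 5, so r5c2=5.
Step 11. [r3c5∈{5}] r3c5 has the single candidate 5. So r3c5=5.
Step 12. [r4c4∈{6}] only 6 remains possible at r4c4 ⇒ r4c4=6.
Step 13. [r2c3∈{5}] r2c3's peers cover all but 5. So r2c3=5.
Step 14. [r2c4∈{4}] nothing but 4 survives at r2c4. So r2c4=4.
Step 15. [r3c3∈{1}] only 1 remains possible at r3c3. So r3c3=1.
Step 16. [r3c1∈{4}] only 4 remains possible at r3c1. So r3c1=4.
Step 17. [r5c6∈{2}] nothing but 2 survives at r5c6, so r5c6=2.
Step 18. [r3c6∈{3}] r3c6 has the single candidate 3 ⇒ r3c6=3.
Step 19. [r6c5∈{6}] r6c5's peers cover all but 6, so r6c5=6.
Step 20. [r5c1∈{3}] only 3 remains possible at r5c1. So r5c1=3.
Step 21. [r1c1∈{2}] nothing but 2 survives at r1c1 ⇒ r1c1=2.
Step 22. [r2c6∈{1}] r2c6 is down to just 1. So r2c6=1.
Step 23. [r5c3∈{6}] r5c3 has the single candidate 6 ⇒ r5c3=6.

Answer: 2 1 4 5 3 6 / 6 3 5 4 2 1 / 4 6 1 2 5 3 / 5 2 3 6 1 4 / 3 5 6 1 4 2 / 1 4 2 3 6 5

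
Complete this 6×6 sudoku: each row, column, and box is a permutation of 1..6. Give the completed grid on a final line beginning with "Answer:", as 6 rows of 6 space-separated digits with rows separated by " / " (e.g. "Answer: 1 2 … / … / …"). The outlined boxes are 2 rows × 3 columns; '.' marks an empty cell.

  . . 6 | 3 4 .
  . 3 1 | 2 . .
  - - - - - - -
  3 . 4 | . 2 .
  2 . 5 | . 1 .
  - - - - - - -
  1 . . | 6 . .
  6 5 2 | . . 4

Step 1. [r5c6∈{2,3,5}] across row 5, 2 lands solely at r5c6 ⇒ r5c6=2.
Step 2. [r2c5∈{5,6}] col 5 places 6 nowhere but r2c5. So r2c5=6.
Step 3. [r2c6∈{5}] r2c6's peers cover all but 5 ⇒ r2c6=5.
Step 4. [r3c6∈{6}] r3c6 is down to just 6 ⇒ r3c6=6.
Step 5. [r5c3∈{3}] only 3 remains possible at r5c3 ⇒ r5c3=3.
Step 6. [r3c4∈{5}] only 5 remains possible at r3c4, so r3c4=5.
Step 7. [r1c2∈{2}] r1c2 is down to just 2 ⇒ r1c2=2.
Step 8. [r4c6∈{3}] nothing but 3 survives at r4c6. So r4c6=3.
Step 9. [r1c1∈{5}] only 5 remains possible at r1c1 ⇒ r1c1=5.
Step 10. [r4c4∈{4}] only 4 remains possible at r4c4 ⇒ r4c4=4.
Step 11. [r6c5∈{3}] r6c5 is down to just 3, so r6c5=3.
Step 12. [r2c1∈{4}] r2c1 is down to just 4, so r2c1=4.
Step 13. [r5c5∈{5}] r5c5 is down to just 5, so r5c5=5.
Step 14. [r4c2∈{6}] r4c2 has the single candidate 6. So r4c2=6.
Step 15. [r1c6∈{1}] r1c6 is down to just 1 ⇒ r1c6=1.
Step 16. [r5c2∈{4}] r5c2 is down to just 4 ⇒ r5c2=4.
Step 17. [r6c4∈{1}] r6c4 is down to just 1 ⇒ r6c4=1.
Step 18. [r3c2∈{1}] r3c2 has the single candidate 1 ⇒ r3c2=1.

Answer: 5 2 6 3 4 1 / 4 3 1 2 6 5 / 3 1 4 5 2 6 / 2 6 5 4 1 3 / 1 4 3 6 5 2 / 6 5 2 1 3 4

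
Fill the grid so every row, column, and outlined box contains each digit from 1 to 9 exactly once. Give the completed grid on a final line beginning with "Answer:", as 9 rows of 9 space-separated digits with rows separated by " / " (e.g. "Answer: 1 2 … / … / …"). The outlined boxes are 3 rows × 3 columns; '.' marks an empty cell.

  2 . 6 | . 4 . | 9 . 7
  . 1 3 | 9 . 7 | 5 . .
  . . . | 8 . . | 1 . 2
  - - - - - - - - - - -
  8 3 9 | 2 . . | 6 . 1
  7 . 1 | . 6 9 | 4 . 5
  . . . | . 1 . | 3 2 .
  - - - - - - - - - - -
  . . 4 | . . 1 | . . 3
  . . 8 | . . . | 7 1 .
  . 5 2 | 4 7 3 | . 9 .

Step 1. [r4c5∈{5}] r4c5 has the single candidate 5, so r4c5=5.
Step 2. [r2c1∈{4}] nothing but 4 survives at r2c1, so r2c1=4.
Step 3. [r8c6∈{2,5,6}] r8c6 is the only open cell in col 6 admitting 2, so r8c6=2.
Step 4. [r5c8∈{8}] r5c8 has the single candidate 8 ⇒ r5c8=8.
Step 5. [r7c2∈{6,7,9}] row 7 places 7 nowhere but r7c2 ⇒ r7c2=7.
Step 6. [r8c4∈{5,6}] row 8 places 5 nowhere but r8c4 ⇒ r8c4=5.
Step 7. [r2c8∈{6}] only 6 remains possible at r2c8. So r2c8=6.
Step 8. [r8c5∈{9}] nothing but 9 survives at r8c5. So r8c5=9.
Step 9. [r8c2∈{6}] r8c2's peers cover all but 6 ⇒ r8c2=6.
Step 10. [r9c7∈{8}] r9c7 is down to just 8 ⇒ r9c7=8.
Step 11. [r3c5∈{3}] r3c5 is down to just 3. So r3c5=3.
Step 12. [r6c3∈{5}] only 5 remains possible at r6c3, so r6c3=5.
Step 13. [r3c1∈{5,9}] across col 1, 5 lands solely at r3c1. So r3c1=5.
Step 14. [r6c6∈{4,8}] across row 6, 8 lands solely at r6c6 ⇒ r6c6=8.
Step 15. [r3c2∈{9}] r3c2 has the single candidate 9, so r3c2=9.
Step 16. [r3c3∈{7}] only 7 remains possible at r3c3, so r3c3=7.
Step 17. [r3c6∈{6}] r3c6 has the single candidate 6, so r3c6=6.
Step 18. [r7c4∈{6}] r7c4 is down to just 6 ⇒ r7c4=6.
Step 19. [r5c2∈{2}] r5c2's peers cover all but 2, so r5c2=2.
Step 20. [r1c8∈{3}] nothing but 3 survives at r1c8 ⇒ r1c8=3.
Step 21. [r2c9∈{8}] r2c9's peers cover all but 8. So r2c9=8.
Step 22. [r7c1∈{9}] r7c1 has the single candidate 9 ⇒ r7c1=9.
Step 23. [r7c7∈{2}] only 2 remains possible at r7c7, so r7c7=2.
Step 24. [r8c1∈{3}] r8c1's peers cover all but 3, so r8c1=3.
Step 25. [r2c5∈{2}] only 2 remains possible at r2c5, so r2c5=2.
Step 26. [r3c8∈{4}] r3c8 has the single candidate 4 ⇒ r3c8=4.
Step 27. [r4c6∈{4}] r4c6's peers cover all but 4, so r4c6=4.
Step 28. [r6c9∈{9}] only 9 remains possible at r6c9 ⇒ r6c9=9.
Step 29. [r8c9∈{4}] nothing but 4 survives at r8c9, so r8c9=4.
Step 30. [r1c6∈{5}] r1c6's peers cover all but 5 ⇒ r1c6=5.
Step 31. [r1c2∈{8}] nothing but 8 survives at r1c2. So r1c2=8.
Step 32. [r1c4∈{1}] r1c4 is down to just 1 ⇒ r1c4=1.
Step 33. [r9c9∈{6}] r9c9's peers cover all but 6. So r9c9=6.
Step 34. [r6c2∈{4}] r6c2 has the single candidate 4. So r6c2=4.
Step 35. [r6c1∈{6}] r6c1 is down to just 6. So r6c1=6.
Step 36. [r6c4∈{7}] r6c4 is down to just 7, so r6c4=7.
Step 37. [r7c5∈{8}] nothing but 8 survives at r7c5. So r7c5=8.
Step 38. [r5c4∈{3}] only 3 remains possible at r5c4. So r5c4=3.
Step 39. [r7c8∈{5}] nothing but 5 survives at r7c8 ⇒ r7c8=5.
Step 40. [r9c1∈{1}] r9c1's peers cover all but 1 ⇒ r9c1=1.
Step 41. [r4c8∈{7}] only 7 remains possible at r4c8. So r4c8=7.

Answer: 2 8 6 1 4 5 9 3 7 / 4 1 3 9 2 7 5 6 8 / 5 9 7 8 3 6 1 4 2 / 8 3 9 2 5 4 6 7 1 / 7 2 1 3 6 9 4 8 5 / 6 4 5 7 1 8 3 2 9 / 9 7 4 6 8 1 2 5 3 / 3 6 8 5 9 2 7 1 4 / 1 5 2 4 7 3 8 9 6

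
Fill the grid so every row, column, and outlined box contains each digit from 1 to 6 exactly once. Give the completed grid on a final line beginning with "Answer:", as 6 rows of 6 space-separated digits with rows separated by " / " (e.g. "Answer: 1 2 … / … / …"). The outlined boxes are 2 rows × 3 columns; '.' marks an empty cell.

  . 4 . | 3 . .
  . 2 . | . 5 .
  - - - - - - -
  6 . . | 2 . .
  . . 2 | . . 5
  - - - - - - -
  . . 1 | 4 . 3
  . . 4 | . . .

Step 1. [r6c4∈{1,5,6}] 5 has one home in col 4: r6c4 ⇒ r6c4=5.
Step 2. [r4c1∈{1,3,4}] 4 has one home in col 1: r4c1, so r4c1=4.
Step 3. [r2c6∈{1,4,6}] row 2 places 4 nowhere but r2c6, so r2c6=4.
Step 4. [r3c6∈{1}] r3c6 has the single candidate 1 ⇒ r3c6=1.
Step 5. [r6c5∈{1,2,6}] row 6 places 1 nowhere but r6c5 ⇒ r6c5=1.
Step 6. [r1c1∈{1,5}] in row 1, 1 fits only at r1c1 ⇒ r1c1=1.
Step 7. [r4c4∈{6}] only 6 remains possible at r4c4. So r4c4=6.
Step 8. [r1c3∈{5,6}] r1c3 is the only open cell in row 1 admitting 5, so r1c3=5.
Step 9. [r3c3∈{3}] r3c3 is down to just 3, so r3c3=3.
Step 10. [r6c2∈{3,6}] in col 2, 3 fits only at r6c2. So r6c2=3.
Step 11. [r6c6∈{2,6}] row 6 places 6 nowhere but r6c6. So r6c6=6.
Step 12. [r5c5∈{2}] r5c5's peers cover all but 2. So r5c5=2.
Step 13. [r3c2∈{5}] r3c2 is down to just 5, so r3c2=5.
Step 14. [r3c5∈{4}] only 4 remains possible at r3c5, so r3c5=4.
Step 15. [r4c5∈{3}] r4c5 is down to just 3 ⇒ r4c5=3.
Step 16. [r4c2∈{1}] nothing but 1 survives at r4c2 ⇒ r4c2=1.
Step 17. [r5c1∈{5}] r5c1 is down to just 5 ⇒ r5c1=5.
Step 18. [r1c5∈{6}] r1c5 has the single candidate 6, so r1c5=6.
Step 19. [r2c1∈{3}] r2c1 is down to just 3, so r2c1=3.
Step 20. [r5c2∈{6}] nothing but 6 survives at r5c2 ⇒ r5c2=6.
Step 21. [r2c4∈{1}] r2c4 has the single candidate 1, so r2c4=1.
Step 22. [r1c6∈{2}] only 2 remains possible at r1c6, so r1c6=2.
Step 23. [r6c1∈{2}] r6c1's peers cover all but 2 ⇒ r6c1=2.
Step 24. [r2c3∈{6}] only 6 remains possible at r2c3 ⇒ r2c3=6.

Answer: 1 4 5 3 6 2 / 3 2 6 1 5 4 / 6 5 3 2 4 1 / 4 1 2 6 3 5 / 5 6 1 4 2 3 / 2 3 4 5 1 6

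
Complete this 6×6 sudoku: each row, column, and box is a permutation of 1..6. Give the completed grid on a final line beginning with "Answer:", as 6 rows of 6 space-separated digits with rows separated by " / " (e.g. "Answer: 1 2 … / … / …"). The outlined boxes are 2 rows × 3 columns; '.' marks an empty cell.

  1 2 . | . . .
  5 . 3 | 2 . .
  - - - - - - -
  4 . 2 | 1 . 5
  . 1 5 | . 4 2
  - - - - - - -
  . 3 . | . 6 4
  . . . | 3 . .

Step 1. [r3c2∈{6}] r3c2 has the single candidate 6 ⇒ r3c2=6.
Step 2. [r1c3∈{4,6}] in box 1, 6 fits only at r1c3. So r1c3=6.
Step 3. [r6c5∈{1,2,5}] 2 has one home in col 5: r6c5, so r6c5=2.
Step 4. [r1c5∈{3,5}] col 5 places 5 nowhere but r1c5, so r1c5=5.
Step 5. [r6c6∈{1}] only 1 remains possible at r6c6. So r6c6=1.
Step 6. [r6c2∈{4,5}] across row 6, 5 lands solely at r6c2, so r6c2=5.
Step 7. [r4c4∈{6}] r4c4 is down to just 6. So r4c4=6.
Step 8. [r5c4∈{5}] r5c4 is down to just 5 ⇒ r5c4=5.
Step 9. [r1c6∈{3}] r1c6's peers cover all but 3. So r1c6=3.
Step 10. [r3c5∈{3}] r3c5's peers cover all but 3 ⇒ r3c5=3.
Step 11. [r2c6∈{6}] r2c6 is down to just 6. So r2c6=6.
Step 12. [r6c3∈{4}] r6c3 has the single candidate 4, so r6c3=4.
Step 13. [r2c5∈{1}] r2c5 has the single candidate 1, so r2c5=1.
Step 14. [r2c2∈{4}] only 4 remains possible at r2c2, so r2c2=4.
Step 15. [r6c1∈{6}] only 6 remains possible at r6c1. So r6c1=6.
Step 16. [r4c1∈{3}] r4c1 is down to just 3. So r4c1=3.
Step 17. [r5c3∈{1}] r5c3's peers cover all but 1. So r5c3=1.
Step 18. [r1c4∈{4}] nothing but 4 survives at r1c4, so r1c4=4.
Step 19. [r5c1∈{2}] only 2 remains possible at r5c1 ⇒ r5c1=2.

Answer: 1 2 6 4 5 3 / 5 4 3 2 1 6 / 4 6 2 1 3 5 / 3 1 5 6 4 2 / 2 3 1 5 6 4 / 6 5 4 3 2 1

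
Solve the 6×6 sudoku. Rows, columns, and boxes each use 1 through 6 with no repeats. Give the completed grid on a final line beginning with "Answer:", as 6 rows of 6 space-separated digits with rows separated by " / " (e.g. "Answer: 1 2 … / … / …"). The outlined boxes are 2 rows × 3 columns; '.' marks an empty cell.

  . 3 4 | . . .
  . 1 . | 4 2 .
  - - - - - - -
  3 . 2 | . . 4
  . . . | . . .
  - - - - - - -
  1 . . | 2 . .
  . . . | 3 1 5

Step 1. [r5c6∈{6}] r5c6's peers cover all but 6, so r5c6=6.
Step 2. [r3c4∈{1,5,6}] 1 has one home in row 3: r3c4. So r3c4=1.
Step 3. [r6c3∈{6}] r6c3 is down to just 6, so r6c3=6.
Step 4. [r2c3∈{5}] r2c3 is down to just 5. So r2c3=5.
Step 5. [r4c1∈{4,5,6}] 5 has one home in col 1: r4c1 ⇒ r4c1=5.
Step 6. [r4c4∈{6}] only 6 remains possible at r4c4, so r4c4=6.
Step 7. [r6c1∈{2,4}] in col 1, 4 fits only at r6c1, so r6c1=4.
Step 8. [r1c5∈{5,6}] col 5 places 6 nowhere but r1c5. So r1c5=6.
Step 9. [r4c6∈{2,3}] across row 4, 2 lands solely at r4c6. So r4c6=2.
Step 10. [r1c6∈{1}] r1c6's peers cover all but 1, so r1c6=1.
Step 11. [r4c2∈{4}] r4c2's peers cover all but 4, so r4c2=4.
Step 12. [r1c4∈{5}] r1c4's peers cover all but 5, so r1c4=5.
Step 13. [r5c5∈{4}] only 4 remains possible at r5c5 ⇒ r5c5=4.
Step 14. [r5c3∈{3}] r5c3's peers cover all but 3 ⇒ r5c3=3.
Step 15. [r5c2∈{5}] nothing but 5 survives at r5c2, so r5c2=5.
Step 16. [r6c2∈{2}] only 2 remains possible at r6c2. So r6c2=2.
Step 17. [r3c2∈{6}] r3c2 has the single candidate 6. So r3c2=6.
Step 18. [r2c6∈{3}] r2c6's peers cover all but 3 ⇒ r2c6=3.
Step 19. [r1c1∈{2}] r1c1 is down to just 2. So r1c1=2.
Step 20. [r2c1∈{6}] nothing but 6 survives at r2c1 ⇒ r2c1=6.
Step 21. [r3c5∈{5}] only 5 remains possible at r3c5 ⇒ r3c5=5.
Step 22. [r4c3∈{1}] r4c3's peers cover all but 1, so r4c3=1.
Step 23. [r4c5∈{3}] only 3 remains possible at r4c5. So r4c5=3.

Answer: 2 3 4 5 6 1 / 6 1 5 4 2 3 / 3 6 2 1 5 4 / 5 4 1 6 3 2 / 1 5 3 2 4 6 / 4 2 6 3 1 5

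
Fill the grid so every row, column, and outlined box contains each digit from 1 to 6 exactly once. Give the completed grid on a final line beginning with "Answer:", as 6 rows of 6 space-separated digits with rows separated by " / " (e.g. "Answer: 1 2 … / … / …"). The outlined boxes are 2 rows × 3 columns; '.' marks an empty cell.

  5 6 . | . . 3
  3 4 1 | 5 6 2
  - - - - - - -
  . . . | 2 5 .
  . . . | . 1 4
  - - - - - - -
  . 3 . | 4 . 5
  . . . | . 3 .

Step 1. [r5c1∈{1,2,6}] 1 has one home in row 5: r5c1. So r5c1=1.
Step 2. [r5c3∈{2,6}] across row 5, 6 lands solely at r5c3. So r5c3=6.
Step 3. [r3c6∈{6}] r3c6's peers cover all but 6, so r3c6=6.
Step 4. [r1c3∈{2}] only 2 remains possible at r1c3 ⇒ r1c3=2.
Step 5. [r3c3∈{3,4}] across row 3, 3 lands solely at r3c3, so r3c3=3.
Step 6. [r4c3∈{5}] nothing but 5 survives at r4c3, so r4c3=5.
Step 7. [r4c2∈{2}] r4c2 is down to just 2 ⇒ r4c2=2.
Step 8. [r3c1∈{4}] r3c1 has the single candidate 4, so r3c1=4.
Step 9. [r6c4∈{1,6}] 6 has one home in row 6: r6c4 ⇒ r6c4=6.
Step 10. [r1c5∈{4}] r1c5 is down to just 4. So r1c5=4.
Step 11. [r6c3∈{4}] r6c3 is down to just 4. So r6c3=4.
Step 12. [r6c6∈{1}] r6c6's peers cover all but 1 ⇒ r6c6=1.
Step 13. [r1c4∈{1}] nothing but 1 survives at r1c4 ⇒ r1c4=1.
Step 14. [r5c5∈{2}] nothing but 2 survives at r5c5 ⇒ r5c5=2.
Step 15. [r4c4∈{3}] nothing but 3 survives at r4c4, so r4c4=3.
Step 16. [r6c2∈{5}] nothing but 5 survives at r6c2. So r6c2=5.
Step 17. [r6c1∈{2}] nothing but 2 survives at r6c1. So r6c1=2.
Step 18. [r4c1∈{6}] r4c1's peers cover all but 6, so r4c1=6.
Step 19. [r3c2∈{1}] r3c2's peers cover all but 1, so r3c2=1.

Answer: 5 6 2 1 4 3 / 3 4 1 5 6 2 / 4 1 3 2 5 6 / 6 2 5 3 1 4 / 1 3 6 4 2 5 / 2 5 4 6 3 1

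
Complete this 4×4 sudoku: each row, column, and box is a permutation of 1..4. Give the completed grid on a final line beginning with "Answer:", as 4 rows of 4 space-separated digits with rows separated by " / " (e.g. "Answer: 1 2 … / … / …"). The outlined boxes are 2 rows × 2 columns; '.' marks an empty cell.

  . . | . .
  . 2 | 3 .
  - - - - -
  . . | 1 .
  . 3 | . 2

Step 1. [r1c2∈{1,4}] 1 has one home in col 2: r1c2, so r1c2=1.
Step 2. [r1c4∈{4}] nothing but 4 survives at r1c4. So r1c4=4.
Step 3. [r2c1∈{4}] r2c1's peers cover all but 4, so r2c1=4.
Step 4. [r2c4∈{1}] r2c4 has the single candidate 1 ⇒ r2c4=1.
Step 5. [r3c4∈{3}] r3c4's peers cover all but 3. So r3c4=3.
Step 6. [r4c1∈{1}] nothing but 1 survives at r4c1, so r4c1=1.
Step 7. [r4c3∈{4}] r4c3 is down to just 4. So r4c3=4.
Step 8. [r1c1∈{3}] nothing but 3 survives at r1c1 ⇒ r1c1=3.
Step 9. [r3c1∈{2}] nothing but 2 survives at r3c1, so r3c1=2.
Step 10. [r3c2∈{4}] only 4 remains possible at r3c2, so r3c2=4.
Step 11. [r1c3∈{2}] only 2 remains possible at r1c3, so r1c3=2.

Answer: 3 1 2 4 / 4 2 3 1 / 2 4 1 3 / 1 3 4 2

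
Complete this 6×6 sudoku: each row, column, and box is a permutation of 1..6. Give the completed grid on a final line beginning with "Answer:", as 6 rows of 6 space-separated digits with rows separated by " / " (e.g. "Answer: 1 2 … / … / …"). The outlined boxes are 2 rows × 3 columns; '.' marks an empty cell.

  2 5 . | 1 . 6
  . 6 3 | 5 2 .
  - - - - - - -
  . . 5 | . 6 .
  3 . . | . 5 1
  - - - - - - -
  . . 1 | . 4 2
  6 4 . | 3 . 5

Step 1. [r4c2∈{2}] nothing but 2 survives at r4c2 ⇒ r4c2=2.
Step 2. [r4c4∈{4}] only 4 remains possible at r4c4. So r4c4=4.
Step 3. [r3c1∈{1,4}] in row 3, 4 fits only at r3c1, so r3c1=4.
Step 4. [r2c6∈{4}] nothing but 4 survives at r2c6, so r2c6=4.
Step 5. [r5c1∈{5}] r5c1 is down to just 5 ⇒ r5c1=5.
Step 6. [r6c5∈{1}] nothing but 1 survives at r6c5 ⇒ r6c5=1.
Step 7. [r4c3∈{6}] r4c3 has the single candidate 6. So r4c3=6.
Step 8. [r6c3∈{2}] nothing but 2 survives at r6c3, so r6c3=2.
Step 9. [r3c4∈{2}] nothing but 2 survives at r3c4 ⇒ r3c4=2.
Step 10. [r1c3∈{4}] r1c3 is down to just 4, so r1c3=4.
Step 11. [r2c1∈{1}] r2c1 has the single candidate 1 ⇒ r2c1=1.
Step 12. [r1c5∈{3}] r1c5's peers cover all but 3. So r1c5=3.
Step 13. [r5c4∈{6}] nothing but 6 survives at r5c4 ⇒ r5c4=6.
Step 14. [r5c2∈{3}] r5c2 has the single candidate 3, so r5c2=3.
Step 15. [r3c6∈{3}] nothing but 3 survives at r3c6, so r3c6=3.
Step 16. [r3c2∈{1}] nothing but 1 survives at r3c2. So r3c2=1.

Answer: 2 5 4 1 3 6 / 1 6 3 5 2 4 / 4 1 5 2 6 3 / 3 2 6 4 5 1 / 5 3 1 6 4 2 / 6 4 2 3 1 5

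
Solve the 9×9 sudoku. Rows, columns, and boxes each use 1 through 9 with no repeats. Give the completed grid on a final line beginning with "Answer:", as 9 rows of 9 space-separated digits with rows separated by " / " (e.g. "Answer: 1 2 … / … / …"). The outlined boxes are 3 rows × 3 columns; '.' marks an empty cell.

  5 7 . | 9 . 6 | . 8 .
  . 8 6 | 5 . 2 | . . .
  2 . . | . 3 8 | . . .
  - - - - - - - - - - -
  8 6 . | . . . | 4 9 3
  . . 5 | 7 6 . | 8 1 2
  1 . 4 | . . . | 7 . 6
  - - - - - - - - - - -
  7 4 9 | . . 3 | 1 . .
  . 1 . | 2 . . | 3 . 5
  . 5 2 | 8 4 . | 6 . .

Step 1. [r1c5∈{1}] r1c5 is down to just 1. So r1c5=1.
Step 2. [r3c2∈{9}] only 9 remains possible at r3c2, so r3c2=9.
Step 3. [r9c8∈{7}] nothing but 7 survives at r9c8. So r9c8=7.
Step 4. [r2c9∈{1,4,7,9}] row 2 places 1 nowhere but r2c9 ⇒ r2c9=1.
Step 5. [r1c9∈{4}] nothing but 4 survives at r1c9 ⇒ r1c9=4.
Step 6. [r6c8∈{5}] nothing but 5 survives at r6c8 ⇒ r6c8=5.
Step 7. [r6c6∈{9}] nothing but 9 survives at r6c6. So r6c6=9.
Step 8. [r9c1∈{3}] r9c1 has the single candidate 3 ⇒ r9c1=3.
Step 9. [r4c5∈{2,5}] across row 4, 2 lands solely at r4c5, so r4c5=2.
Step 10. [r5c2∈{3}] nothing but 3 survives at r5c2 ⇒ r5c2=3.
Step 11. [r4c4∈{1}] r4c4's peers cover all but 1, so r4c4=1.
Step 12. [r8c5∈{7,9}] across row 8, 9 lands solely at r8c5 ⇒ r8c5=9.
Step 13. [r2c7∈{9}] r2c7 is down to just 9, so r2c7=9.
Step 14. [r4c6∈{5}] r4c6 has the single candidate 5 ⇒ r4c6=5.
Step 15. [r2c5∈{7}] nothing but 7 survives at r2c5. So r2c5=7.
Step 16. [r3c3∈{1}] r3c3 is down to just 1. So r3c3=1.
Step 17. [r9c9∈{9}] r9c9's peers cover all but 9, so r9c9=9.
Step 18. [r3c8∈{6}] r3c8's peers cover all but 6. So r3c8=6.
Step 19. [r8c8∈{4}] r8c8's peers cover all but 4 ⇒ r8c8=4.
Step 20. [r1c7∈{2}] r1c7's peers cover all but 2. So r1c7=2.
Step 21. [r6c4∈{3}] r6c4's peers cover all but 3. So r6c4=3.
Step 22. [r6c5∈{8}] only 8 remains possible at r6c5 ⇒ r6c5=8.
Step 23. [r7c9∈{8}] r7c9 has the single candidate 8. So r7c9=8.
Step 24. [r2c1∈{4}] r2c1 is down to just 4. So r2c1=4.
Step 25. [r1c3∈{3}] only 3 remains possible at r1c3. So r1c3=3.
Step 26. [r2c8∈{3}] nothing but 3 survives at r2c8, so r2c8=3.
Step 27. [r8c3∈{8}] r8c3 has the single candidate 8. So r8c3=8.
Step 28. [r8c1∈{6}] r8c1 is down to just 6 ⇒ r8c1=6.
Step 29. [r3c4∈{4}] only 4 remains possible at r3c4 ⇒ r3c4=4.
Step 30. [r7c5∈{5}] r7c5 has the single candidate 5. So r7c5=5.
Step 31. [r7c4∈{6}] r7c4 has the single candidate 6, so r7c4=6.
Step 32. [r8c6∈{7}] r8c6 has the single candidate 7 ⇒ r8c6=7.
Step 33. [r3c7∈{5}] nothing but 5 survives at r3c7. So r3c7=5.
Step 34. [r9c6∈{1}] r9c6's peers cover all but 1. So r9c6=1.
Step 35. [r6c2∈{2}] r6c2 is down to just 2. So r6c2=2.
Step 36. [r3c9∈{7}] nothing but 7 survives at r3c9 ⇒ r3c9=7.
Step 37. [r5c1∈{9}] r5c1 has the single candidate 9 ⇒ r5c1=9.
Step 38. [r7c8∈{2}] r7c8 is down to just 2, so r7c8=2.
Step 39. [r4c3∈{7}] r4c3's peers cover all but 7 ⇒ r4c3=7.
Step 40. [r5c6∈{4}] r5c6 is down to just 4, so r5c6=4.

Answer: 5 7 3 9 1 6 2 8 4 / 4 8 6 5 7 2 9 3 1 / 2 9 1 4 3 8 5 6 7 / 8 6 7 1 2 5 4 9 3 / 9 3 5 7 6 4 8 1 2 / 1 2 4 3 8 9 7 5 6 / 7 4 9 6 5 3 1 2 8 / 6 1 8 2 9 7 3 4 5 / 3 5 2 8 4 1 6 7 9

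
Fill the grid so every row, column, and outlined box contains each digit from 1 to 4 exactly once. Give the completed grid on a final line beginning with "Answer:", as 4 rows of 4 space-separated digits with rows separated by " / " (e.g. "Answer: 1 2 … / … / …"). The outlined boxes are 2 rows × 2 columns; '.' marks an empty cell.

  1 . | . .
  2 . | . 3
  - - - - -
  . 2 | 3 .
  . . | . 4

Step 1. [r2c2∈{4}] only 4 remains possible at r2c2, so r2c2=4.
Step 2. [r4c2∈{1,3}] in col 2, 1 fits only at r4c2, so r4c2=1.
Step 3. [r4c3∈{2}] r4c3 has the single candidate 2, so r4c3=2.
Step 4. [r1c4∈{2}] only 2 remains possible at r1c4. So r1c4=2.
Step 5. [r4c1∈{3}] only 3 remains possible at r4c1. So r4c1=3.
Step 6. [r2c3∈{1}] nothing but 1 survives at r2c3. So r2c3=1.
Step 7. [r3c1∈{4}] r3c1's peers cover all but 4, so r3c1=4.
Step 8. [r1c2∈{3}] r1c2 has the single candidate 3 ⇒ r1c2=3.
Step 9. [r3c4∈{1}] r3c4's peers cover all but 1. So r3c4=1.
Step 10. [r1c3∈{4}] r1c3 has the single candidate 4 ⇒ r1c3=4.

Answer: 1 3 4 2 / 2 4 1 3 / 4 2 3 1 / 3 1 2 4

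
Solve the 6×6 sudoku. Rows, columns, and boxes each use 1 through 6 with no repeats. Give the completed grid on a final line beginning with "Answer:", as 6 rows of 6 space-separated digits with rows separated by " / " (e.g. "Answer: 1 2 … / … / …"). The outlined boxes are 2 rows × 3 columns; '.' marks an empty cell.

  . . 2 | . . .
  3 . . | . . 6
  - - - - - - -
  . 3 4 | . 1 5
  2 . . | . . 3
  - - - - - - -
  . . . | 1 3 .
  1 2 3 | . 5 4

Step 1. [r1c5∈{4}] only 4 remains possible at r1c5 ⇒ r1c5=4.
Step 2. [r3c1∈{6}] only 6 remains possible at r3c1 ⇒ r3c1=6.
Step 3. [r1c1∈{5}] r1c1 has the single candidate 5. So r1c1=5.
Step 4. [r2c3∈{1}] nothing but 1 survives at r2c3 ⇒ r2c3=1.
Step 5. [r4c3∈{5}] r4c3 is down to just 5 ⇒ r4c3=5.
Step 6. [r5c2∈{4,5,6}] 5 has one home in row 5: r5c2 ⇒ r5c2=5.
Step 7. [r4c4∈{4,6}] in row 4, 4 fits only at r4c4. So r4c4=4.
Step 8. [r2c4∈{2,5}] r2c4 is the only open cell in row 2 admitting 5, so r2c4=5.
Step 9. [r5c1∈{4}] only 4 remains possible at r5c1 ⇒ r5c1=4.
Step 10. [r5c3∈{6}] nothing but 6 survives at r5c3, so r5c3=6.
Step 11. [r3c4∈{2}] r3c4 has the single candidate 2. So r3c4=2.
Step 12. [r4c2∈{1}] only 1 remains possible at r4c2 ⇒ r4c2=1.
Step 13. [r1c6∈{1}] only 1 remains possible at r1c6 ⇒ r1c6=1.
Step 14. [r4c5∈{6}] r4c5 is down to just 6. So r4c5=6.
Step 15. [r6c4∈{6}] r6c4 has the single candidate 6. So r6c4=6.
Step 16. [r1c4∈{3}] only 3 remains possible at r1c4, so r1c4=3.
Step 17. [r2c5∈{2}] r2c5 is down to just 2, so r2c5=2.
Step 18. [r2c2∈{4}] r2c2's peers cover all but 4. So r2c2=4.
Step 19. [r1c2∈{6}] r1c2 has the single candidate 6 ⇒ r1c2=6.
Step 20. [r5c6∈{2}] r5c6 is down to just 2 ⇒ r5c6=2.

Answer: 5 6 2 3 4 1 / 3 4 1 5 2 6 / 6 3 4 2 1 5 / 2 1 5 4 6 3 / 4 5 6 1 3 2 / 1 2 3 6 5 4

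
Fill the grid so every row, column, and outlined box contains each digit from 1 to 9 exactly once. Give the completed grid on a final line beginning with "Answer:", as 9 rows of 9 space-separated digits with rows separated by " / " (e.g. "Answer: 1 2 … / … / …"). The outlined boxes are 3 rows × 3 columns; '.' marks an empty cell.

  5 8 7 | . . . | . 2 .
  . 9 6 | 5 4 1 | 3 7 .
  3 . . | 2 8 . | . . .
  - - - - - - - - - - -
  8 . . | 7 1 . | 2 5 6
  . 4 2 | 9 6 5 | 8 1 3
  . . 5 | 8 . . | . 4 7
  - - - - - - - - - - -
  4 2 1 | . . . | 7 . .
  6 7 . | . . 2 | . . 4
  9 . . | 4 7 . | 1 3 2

Step 1. [r7c8∈{6,8,9}] box 9 places 6 nowhere but r7c8, so r7c8=6.
Step 2. [r3c8∈{9}] r3c8's peers cover all but 9. So r3c8=9.
Step 3. [r6c6∈{3}] r6c6's peers cover all but 3 ⇒ r6c6=3.
Step 4. [r7c9∈{5,8,9}] col 9 places 9 nowhere but r7c9. So r7c9=9.
Step 5. [r8c3∈{3,8}] box 7 places 3 nowhere but r8c3. So r8c3=3.
Step 6. [r1c4∈{3,6}] in col 4, 6 fits only at r1c4 ⇒ r1c4=6.
Step 7. [r3c2∈{1}] r3c2 has the single candidate 1, so r3c2=1.
Step 8. [r8c5∈{5,9}] row 8 places 9 nowhere but r8c5. So r8c5=9.
Step 9. [r3c7∈{4,5,6}] in row 3, 6 fits only at r3c7. So r3c7=6.
Step 10. [r1c5∈{3}] r1c5's peers cover all but 3 ⇒ r1c5=3.
Step 11. [r7c6∈{8}] r7c6 is down to just 8 ⇒ r7c6=8.
Step 12. [r8c8∈{8}] r8c8 has the single candidate 8, so r8c8=8.
Step 13. [r9c2∈{5}] r9c2's peers cover all but 5 ⇒ r9c2=5.
Step 14. [r9c6∈{6}] r9c6's peers cover all but 6. So r9c6=6.
Step 15. [r4c3∈{9}] r4c3 has the single candidate 9. So r4c3=9.
Step 16. [r1c6∈{9}] only 9 remains possible at r1c6. So r1c6=9.
Step 17. [r1c9∈{1}] r1c9 is down to just 1, so r1c9=1.
Step 18. [r4c6∈{4}] nothing but 4 survives at r4c6, so r4c6=4.
Step 19. [r6c1∈{1}] r6c1 is down to just 1. So r6c1=1.
Step 20. [r3c9∈{5}] r3c9 is down to just 5, so r3c9=5.
Step 21. [r8c4∈{1}] nothing but 1 survives at r8c4. So r8c4=1.
Step 22. [r8c7∈{5}] nothing but 5 survives at r8c7. So r8c7=5.
Step 23. [r1c7∈{4}] r1c7 has the single candidate 4, so r1c7=4.
Step 24. [r2c1∈{2}] r2c1 has the single candidate 2. So r2c1=2.
Step 25. [r2c9∈{8}] nothing but 8 survives at r2c9, so r2c9=8.
Step 26. [r3c6∈{7}] r3c6 has the single candidate 7. So r3c6=7.
Step 27. [r6c5∈{2}] r6c5's peers cover all but 2 ⇒ r6c5=2.
Step 28. [r6c7∈{9}] r6c7 is down to just 9 ⇒ r6c7=9.
Step 29. [r3c3∈{4}] r3c3 is down to just 4 ⇒ r3c3=4.
Step 30. [r5c1∈{7}] nothing but 7 survives at r5c1, so r5c1=7.
Step 31. [r6c2∈{6}] r6c2 is down to just 6 ⇒ r6c2=6.
Step 32. [r7c4∈{3}] nothing but 3 survives at r7c4. So r7c4=3.
Step 33. [r9c3∈{8}] r9c3 has the single candidate 8, so r9c3=8.
Step 34. [r7c5∈{5}] nothing but 5 survives at r7c5. So r7c5=5.
Step 35. [r4c2∈{3}] r4c2's peers cover all but 3, so r4c2=3.

Answer: 5 8 7 6 3 9 4 2 1 / 2 9 6 5 4 1 3 7 8 / 3 1 4 2 8 7 6 9 5 / 8 3 9 7 1 4 2 5 6 / 7 4 2 9 6 5 8 1 3 / 1 6 5 8 2 3 9 4 7 / 4 2 1 3 5 8 7 6 9 / 6 7 3 1 9 2 5 8 4 / 9 5 8 4 7 6 1 3 2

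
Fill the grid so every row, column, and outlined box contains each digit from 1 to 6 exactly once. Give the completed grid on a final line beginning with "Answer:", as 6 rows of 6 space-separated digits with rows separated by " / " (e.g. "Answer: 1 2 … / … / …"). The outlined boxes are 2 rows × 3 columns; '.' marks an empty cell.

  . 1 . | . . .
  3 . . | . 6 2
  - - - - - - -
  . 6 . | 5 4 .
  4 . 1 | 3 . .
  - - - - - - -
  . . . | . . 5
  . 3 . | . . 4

Step 1. [r3c1∈{2}] only 2 remains possible at r3c1 ⇒ r3c1=2.
Step 2. [r5c2∈{2,4}] in col 2, 2 fits only at r5c2, so r5c2=2.
Step 3. [r2c2∈{4,5}] r2c2 is the only open cell in col 2 admitting 4. So r2c2=4.
Step 4. [r1c5∈{3,5}] col 5 places 5 nowhere but r1c5. So r1c5=5.
Step 5. [r6c4∈{1,2,6}] r6c4 is the only open cell in col 4 admitting 2. So r6c4=2.
Step 6. [r5c4∈{1,6}] 6 has one home in col 4: r5c4, so r5c4=6.
Step 7. [r6c1∈{1,5,6}] 5 has one home in col 1: r6c1. So r6c1=5.
Step 8. [r1c1∈{6}] only 6 remains possible at r1c1 ⇒ r1c1=6.
Step 9. [r5c5∈{1,3}] r5c5 is the only open cell in row 5 admitting 3. So r5c5=3.
Step 10. [r4c6∈{6}] r4c6 has the single candidate 6, so r4c6=6.
Step 11. [r1c4∈{4}] nothing but 4 survives at r1c4. So r1c4=4.
Step 12. [r1c6∈{3}] only 3 remains possible at r1c6. So r1c6=3.
Step 13. [r4c5∈{2}] r4c5 is down to just 2. So r4c5=2.
Step 14. [r4c2∈{5}] only 5 remains possible at r4c2 ⇒ r4c2=5.
Step 15. [r3c3∈{3}] r3c3's peers cover all but 3, so r3c3=3.
Step 16. [r3c6∈{1}] r3c6 is down to just 1 ⇒ r3c6=1.
Step 17. [r6c5∈{1}] r6c5's peers cover all but 1, so r6c5=1.
Step 18. [r5c1∈{1}] nothing but 1 survives at r5c1. So r5c1=1.
Step 19. [r5c3∈{4}] only 4 remains possible at r5c3. So r5c3=4.
Step 20. [r1c3∈{2}] r1c3 has the single candidate 2 ⇒ r1c3=2.
Step 21. [r2c4∈{1}] only 1 remains possible at r2c4 ⇒ r2c4=1.
Step 22. [r6c3∈{6}] r6c3's peers cover all but 6 ⇒ r6c3=6.
Step 23. [r2c3∈{5}] r2c3 is down to just 5. So r2c3=5.

Answer: 6 1 2 4 5 3 / 3 4 5 1 6 2 / 2 6 3 5 4 1 / 4 5 1 3 2 6 / 1 2 4 6 3 5 / 5 3 6 2 1 4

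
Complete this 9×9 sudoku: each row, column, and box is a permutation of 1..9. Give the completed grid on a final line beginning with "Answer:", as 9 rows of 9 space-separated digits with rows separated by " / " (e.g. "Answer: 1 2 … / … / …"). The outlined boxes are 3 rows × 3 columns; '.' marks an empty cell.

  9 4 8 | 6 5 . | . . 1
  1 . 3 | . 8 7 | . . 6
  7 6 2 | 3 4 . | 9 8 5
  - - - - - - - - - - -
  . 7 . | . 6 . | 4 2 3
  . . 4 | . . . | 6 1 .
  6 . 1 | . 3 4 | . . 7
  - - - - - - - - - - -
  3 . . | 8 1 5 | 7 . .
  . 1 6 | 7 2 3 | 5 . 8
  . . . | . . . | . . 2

Step 1. [r5c1∈{2,5,8}] across col 1, 2 lands solely at r5c1. So r5c1=2.
Step 2. [r9c5∈{9}] r9c5 has the single candidate 9 ⇒ r9c5=9.
Step 3. [r5c9∈{9}] r5c9's peers cover all but 9 ⇒ r5c9=9.
Step 4. [r4c6∈{1,8,9}] col 6 places 9 nowhere but r4c6, so r4c6=9.
Step 5. [r4c3∈{5}] r4c3 has the single candidate 5 ⇒ r4c3=5.
Step 6. [r4c1∈{8}] r4c1 has the single candidate 8. So r4c1=8.
Step 7. [r7c8∈{4,6,9}] row 7 places 6 nowhere but r7c8, so r7c8=6.
Step 8. [r2c7∈{2}] only 2 remains possible at r2c7 ⇒ r2c7=2.
Step 9. [r7c9∈{4}] r7c9's peers cover all but 4. So r7c9=4.
Step 10. [r1c7∈{3}] r1c7 has the single candidate 3, so r1c7=3.
Step 11. [r9c1∈{4,5}] 5 has one home in col 1: r9c1, so r9c1=5.
Step 12. [r6c8∈{5}] r6c8 has the single candidate 5, so r6c8=5.
Step 13. [r7c2∈{2,9}] 2 has one home in row 7: r7c2 ⇒ r7c2=2.
Step 14. [r6c2∈{9}] r6c2 has the single candidate 9 ⇒ r6c2=9.
Step 15. [r4c4∈{1}] only 1 remains possible at r4c4. So r4c4=1.
Step 16. [r9c6∈{6}] r9c6's peers cover all but 6, so r9c6=6.
Step 17. [r9c4∈{4}] r9c4 has the single candidate 4. So r9c4=4.
Step 18. [r8c1∈{4}] r8c1 is down to just 4. So r8c1=4.
Step 19. [r5c6∈{8}] nothing but 8 survives at r5c6, so r5c6=8.
Step 20. [r2c4∈{9}] nothing but 9 survives at r2c4 ⇒ r2c4=9.
Step 21. [r3c6∈{1}] nothing but 1 survives at r3c6. So r3c6=1.
Step 22. [r1c8∈{7}] r1c8's peers cover all but 7, so r1c8=7.
Step 23. [r5c2∈{3}] r5c2's peers cover all but 3 ⇒ r5c2=3.
Step 24. [r5c5∈{7}] r5c5 is down to just 7 ⇒ r5c5=7.
Step 25. [r2c2∈{5}] only 5 remains possible at r2c2 ⇒ r2c2=5.
Step 26. [r9c3∈{7}] r9c3 has the single candidate 7 ⇒ r9c3=7.
Step 27. [r7c3∈{9}] only 9 remains possible at r7c3. So r7c3=9.
Step 28. [r1c6∈{2}] nothing but 2 survives at r1c6, so r1c6=2.
Step 29. [r6c7∈{8}] r6c7's peers cover all but 8, so r6c7=8.
Step 30. [r5c4∈{5}] r5c4 is down to just 5, so r5c4=5.
Step 31. [r6c4∈{2}] r6c4's peers cover all but 2, so r6c4=2.
Step 32. [r9c7∈{1}] nothing but 1 survives at r9c7, so r9c7=1.
Step 33. [r8c8∈{9}] r8c8 is down to just 9, so r8c8=9.
Step 34. [r2c8∈{4}] r2c8 is down to just 4. So r2c8=4.
Step 35. [r9c2∈{8}] only 8 remains possible at r9c2. So r9c2=8.
Step 36. [r9c8∈{3}] nothing but 3 survives at r9c8. So r9c8=3.

Answer: 9 4 8 6 5 2 3 7 1 / 1 5 3 9 8 7 2 4 6 / 7 6 2 3 4 1 9 8 5 / 8 7 5 1 6 9 4 2 3 / 2 3 4 5 7 8 6 1 9 / 6 9 1 2 3 4 8 5 7 / 3 2 9 8 1 5 7 6 4 / 4 1 6 7 2 3 5 9 8 / 5 8 7 4 9 6 1 3 2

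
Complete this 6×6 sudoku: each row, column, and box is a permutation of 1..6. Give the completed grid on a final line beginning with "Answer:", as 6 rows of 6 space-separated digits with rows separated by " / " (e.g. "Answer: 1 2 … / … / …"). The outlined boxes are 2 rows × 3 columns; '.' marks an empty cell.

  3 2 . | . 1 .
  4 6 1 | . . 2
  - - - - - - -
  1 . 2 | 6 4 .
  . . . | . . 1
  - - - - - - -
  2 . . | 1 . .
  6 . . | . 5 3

Step 1. [r6c3∈{4}] nothing but 4 survives at r6c3. So r6c3=4.
Step 2. [r4c1∈{5}] r4c1 has the single candidate 5. So r4c1=5.
Step 3. [r2c4∈{3,5}] r2c4 is the only open cell in row 2 admitting 5. So r2c4=5.
Step 4. [r4c4∈{2,3}] 3 has one home in col 4: r4c4. So r4c4=3.
Step 5. [r5c6∈{4,6}] r5c6 is the only open cell in row 5 admitting 4. So r5c6=4.
Step 6. [r5c3∈{3,5}] in col 3, 3 fits only at r5c3. So r5c3=3.
Step 7. [r4c5∈{2}] r4c5 is down to just 2. So r4c5=2.
Step 8. [r6c2∈{1}] r6c2 has the single candidate 1. So r6c2=1.
Step 9. [r4c2∈{4}] r4c2 is down to just 4 ⇒ r4c2=4.
Step 10. [r4c3∈{6}] only 6 remains possible at r4c3. So r4c3=6.
Step 11. [r5c5∈{6}] r5c5 has the single candidate 6 ⇒ r5c5=6.
Step 12. [r2c5∈{3}] nothing but 3 survives at r2c5, so r2c5=3.
Step 13. [r3c2∈{3}] r3c2 is down to just 3. So r3c2=3.
Step 14. [r6c4∈{2}] r6c4 has the single candidate 2. So r6c4=2.
Step 15. [r1c4∈{4}] nothing but 4 survives at r1c4 ⇒ r1c4=4.
Step 16. [r5c2∈{5}] r5c2's peers cover all but 5. So r5c2=5.
Step 17. [r3c6∈{5}] nothing but 5 survives at r3c6. So r3c6=5.
Step 18. [r1c6∈{6}] only 6 remains possible at r1c6 ⇒ r1c6=6.
Step 19. [r1c3∈{5}] nothing but 5 survives at r1c3 ⇒ r1c3=5.

Answer: 3 2 5 4 1 6 / 4 6 1 5 3 2 / 1 3 2 6 4 5 / 5 4 6 3 2 1 / 2 5 3 1 6 4 / 6 1 4 2 5 3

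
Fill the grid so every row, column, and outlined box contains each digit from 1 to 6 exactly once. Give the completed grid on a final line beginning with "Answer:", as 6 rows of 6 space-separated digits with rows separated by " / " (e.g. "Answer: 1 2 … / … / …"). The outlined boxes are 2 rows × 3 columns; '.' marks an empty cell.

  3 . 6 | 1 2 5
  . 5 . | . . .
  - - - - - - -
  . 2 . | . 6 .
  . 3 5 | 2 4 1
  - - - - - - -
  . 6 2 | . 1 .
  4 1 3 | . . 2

Step 1. [r3c4∈{3,5}] r3c4 is the only open cell in row 3 admitting 5 ⇒ r3c4=5.
Step 2. [r2c6∈{3,4,6}] r2c6 is the only open cell in col 6 admitting 6, so r2c6=6.
Step 3. [r2c4∈{3,4}] across box 2, 4 lands solely at r2c4 ⇒ r2c4=4.
Step 4. [r3c1∈{1}] r3c1's peers cover all but 1. So r3c1=1.
Step 5. [r3c6∈{3}] r3c6's peers cover all but 3. So r3c6=3.
Step 6. [r1c2∈{4}] r1c2 is down to just 4, so r1c2=4.
Step 7. [r6c5∈{5}] r6c5 has the single candidate 5. So r6c5=5.
Step 8. [r5c1∈{5}] r5c1 has the single candidate 5, so r5c1=5.
Step 9. [r2c1∈{2}] nothing but 2 survives at r2c1. So r2c1=2.
Step 10. [r2c5∈{3}] nothing but 3 survives at r2c5 ⇒ r2c5=3.
Step 11. [r5c4∈{3}] r5c4 is down to just 3 ⇒ r5c4=3.
Step 12. [r4c1∈{6}] nothing but 6 survives at r4c1, so r4c1=6.
Step 13. [r3c3∈{4}] r3c3's peers cover all but 4 ⇒ r3c3=4.
Step 14. [r5c6∈{4}] only 4 remains possible at r5c6 ⇒ r5c6=4.
Step 15. [r2c3∈{1}] r2c3's peers cover all but 1. So r2c3=1.
Step 16. [r6c4∈{6}] only 6 remains possible at r6c4, so r6c4=6.

Answer: 3 4 6 1 2 5 / 2 5 1 4 3 6 / 1 2 4 5 6 3 / 6 3 5 2 4 1 / 5 6 2 3 1 4 / 4 1 3 6 5 2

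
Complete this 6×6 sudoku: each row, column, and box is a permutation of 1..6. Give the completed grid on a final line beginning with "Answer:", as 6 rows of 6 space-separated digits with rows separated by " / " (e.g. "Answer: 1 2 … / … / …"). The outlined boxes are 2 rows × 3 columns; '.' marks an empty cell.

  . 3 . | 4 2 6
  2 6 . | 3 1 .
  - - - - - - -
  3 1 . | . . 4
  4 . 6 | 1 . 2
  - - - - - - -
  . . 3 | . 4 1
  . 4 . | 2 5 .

Step 1. [r6c3∈{1}] nothing but 1 survives at r6c3, so r6c3=1.
Step 2. [r1c3∈{5}] r1c3 has the single candidate 5. So r1c3=5.
Step 3. [r5c1∈{5,6}] r5c1 is the only open cell in col 1 admitting 5. So r5c1=5.
Step 4. [r3c4∈{5,6}] across row 3, 5 lands solely at r3c4, so r3c4=5.
Step 5. [r1c1∈{1}] nothing but 1 survives at r1c1 ⇒ r1c1=1.
Step 6. [r4c5∈{3}] only 3 remains possible at r4c5. So r4c5=3.
Step 7. [r2c6∈{5}] r2c6 is down to just 5. So r2c6=5.
Step 8. [r2c3∈{4}] nothing but 4 survives at r2c3. So r2c3=4.
Step 9. [r3c5∈{6}] only 6 remains possible at r3c5 ⇒ r3c5=6.
Step 10. [r6c6∈{3}] r6c6's peers cover all but 3 ⇒ r6c6=3.
Step 11. [r5c4∈{6}] r5c4 has the single candidate 6. So r5c4=6.
Step 12. [r5c2∈{2}] r5c2's peers cover all but 2. So r5c2=2.
Step 13. [r3c3∈{2}] r3c3 has the single candidate 2 ⇒ r3c3=2.
Step 14. [r4c2∈{5}] r4c2's peers cover all but 5 ⇒ r4c2=5.
Step 15. [r6c1∈{6}] r6c1 is down to just 6 ⇒ r6c1=6.

Answer: 1 3 5 4 2 6 / 2 6 4 3 1 5 / 3 1 2 5 6 4 / 4 5 6 1 3 2 / 5 2 3 6 4 1 / 6 4 1 2 5 3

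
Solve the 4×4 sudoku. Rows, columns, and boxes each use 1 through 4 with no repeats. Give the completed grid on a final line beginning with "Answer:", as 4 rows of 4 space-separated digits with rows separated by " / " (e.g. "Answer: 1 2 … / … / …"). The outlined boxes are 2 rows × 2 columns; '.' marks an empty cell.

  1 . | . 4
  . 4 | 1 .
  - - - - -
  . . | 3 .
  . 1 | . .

Step 1. [r3c2∈{2}] nothing but 2 survives at r3c2. So r3c2=2.
Step 2. [r2c4∈{2,3}] 3 has one home in col 4: r2c4, so r2c4=3.
Step 3. [r4c3∈{2,4}] col 3 places 4 nowhere but r4c3, so r4c3=4.
Step 4. [r1c3∈{2}] r1c3's peers cover all but 2. So r1c3=2.
Step 5. [r4c1∈{3}] r4c1 has the single candidate 3 ⇒ r4c1=3.
Step 6. [r1c2∈{3}] r1c2 has the single candidate 3, so r1c2=3.
Step 7. [r2c1∈{2}] r2c1 has the single candidate 2. So r2c1=2.
Step 8. [r3c4∈{1}] r3c4's peers cover all but 1. So r3c4=1.
Step 9. [r3c1∈{4}] only 4 remains possible at r3c1. So r3c1=4.
Step 10. [r4c4∈{2}] nothing but 2 survives at r4c4, so r4c4=2.

Answer: 1 3 2 4 / 2 4 1 3 / 4 2 3 1 / 3 1 4 2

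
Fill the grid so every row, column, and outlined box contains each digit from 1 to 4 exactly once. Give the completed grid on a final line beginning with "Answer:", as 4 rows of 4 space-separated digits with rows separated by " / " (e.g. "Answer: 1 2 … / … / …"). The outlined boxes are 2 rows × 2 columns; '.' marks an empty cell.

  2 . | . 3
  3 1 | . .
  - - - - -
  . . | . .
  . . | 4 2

Step 1. [r3c2∈{2,3,4}] in row 3, 2 fits only at r3c2 ⇒ r3c2=2.
Step 2. [r3c4∈{1}] only 1 remains possible at r3c4, so r3c4=1.
Step 3. [r3c3∈{3}] only 3 remains possible at r3c3, so r3c3=3.
Step 4. [r2c4∈{4}] only 4 remains possible at r2c4. So r2c4=4.
Step 5. [r3c1∈{4}] r3c1's peers cover all but 4 ⇒ r3c1=4.
Step 6. [r1c2∈{4}] only 4 remains possible at r1c2. So r1c2=4.
Step 7. [r1c3∈{1}] only 1 remains possible at r1c3, so r1c3=1.
Step 8. [r4c2∈{3}] r4c2's peers cover all but 3, so r4c2=3.
Step 9. [r4c1∈{1}] r4c1 has the single candidate 1. So r4c1=1.
Step 10. [r2c3∈{2}] r2c3's peers cover all but 2. So r2c3=2.

Answer: 2 4 1 3 / 3 1 2 4 / 4 2 3 1 / 1 3 4 2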